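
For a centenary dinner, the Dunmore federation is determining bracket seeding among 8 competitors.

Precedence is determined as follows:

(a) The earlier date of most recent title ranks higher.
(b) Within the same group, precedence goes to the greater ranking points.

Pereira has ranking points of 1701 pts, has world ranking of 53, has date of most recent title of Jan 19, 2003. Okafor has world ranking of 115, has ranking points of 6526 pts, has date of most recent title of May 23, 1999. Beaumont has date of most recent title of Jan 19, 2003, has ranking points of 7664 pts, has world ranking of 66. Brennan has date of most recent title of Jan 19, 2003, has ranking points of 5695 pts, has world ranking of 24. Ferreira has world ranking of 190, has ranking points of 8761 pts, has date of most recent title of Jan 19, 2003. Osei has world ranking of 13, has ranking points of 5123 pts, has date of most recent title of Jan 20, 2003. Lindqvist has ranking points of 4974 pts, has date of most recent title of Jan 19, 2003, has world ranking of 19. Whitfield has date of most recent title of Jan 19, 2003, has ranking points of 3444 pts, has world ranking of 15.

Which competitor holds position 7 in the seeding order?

By date of most recent title (earlier first): Okafor (May 23, 1999); then Ferreira, Beaumont, Brennan, Lindqvist, Whitfield and Pereira (each Jan 19, 2003); then Osei (Jan 20, 2003).
Among Ferreira, Beaumont, Brennan, Lindqvist, Whitfield and Pereira, by ranking points (higher first): Ferreira (8761 pts) before Beaumont (7664 pts) before Brennan (5695 pts) before Lindqvist (4974 pts) before Whitfield (3444 pts) before Pereira (1701 pts).
Order: Okafor, Ferreira, Beaumont, Brennan, Lindqvist, Whitfield, Pereira, Osei.

Pereira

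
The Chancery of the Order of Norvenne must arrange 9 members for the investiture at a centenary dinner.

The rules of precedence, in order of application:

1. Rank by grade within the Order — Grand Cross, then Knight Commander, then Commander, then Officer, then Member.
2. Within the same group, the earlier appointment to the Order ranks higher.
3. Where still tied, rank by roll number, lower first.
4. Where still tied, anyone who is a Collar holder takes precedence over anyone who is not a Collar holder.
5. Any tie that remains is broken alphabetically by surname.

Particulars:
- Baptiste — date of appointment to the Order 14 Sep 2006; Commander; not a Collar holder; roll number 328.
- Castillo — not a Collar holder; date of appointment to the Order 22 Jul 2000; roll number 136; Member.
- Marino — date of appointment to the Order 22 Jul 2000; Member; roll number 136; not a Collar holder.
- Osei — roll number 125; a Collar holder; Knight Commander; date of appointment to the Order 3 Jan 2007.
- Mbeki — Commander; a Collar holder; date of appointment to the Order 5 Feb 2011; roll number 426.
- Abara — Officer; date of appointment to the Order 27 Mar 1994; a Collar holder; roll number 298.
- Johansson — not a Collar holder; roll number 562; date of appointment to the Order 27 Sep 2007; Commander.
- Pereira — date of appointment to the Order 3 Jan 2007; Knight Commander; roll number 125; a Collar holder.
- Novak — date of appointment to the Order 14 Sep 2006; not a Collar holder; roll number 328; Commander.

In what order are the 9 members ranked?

Osei, Pereira, Baptiste, Novak, Johansson, Mbeki, Abara, Castillo, Marino

By grade within the Order: Osei and Pereira (Knight Commander); then Baptiste, Novak, Johansson and Mbeki (Commander); then Abara (Officer); then Castillo and Marino (Member).
Osei and Pereira both have date of appointment to the Order 3 Jan 2007, so the next rule applies.
Osei and Pereira both have roll number 125, so the next rule applies.
Osei and Pereira are each a Collar holder, so the next rule applies.
Among Osei and Pereira, alphabetically by surname: Osei before Pereira.
Among Baptiste, Novak, Johansson and Mbeki, by date of appointment to the Order (earlier first): Baptiste and Novak (14 Sep 2006) before Johansson (27 Sep 2007) before Mbeki (5 Feb 2011).
Baptiste and Novak both have roll number 328, so the next rule applies.
Baptiste and Novak are each not a Collar holder, so the next rule applies.
Among Baptiste and Novak, alphabetically by surname: Baptiste before Novak.
Castillo and Marino both have date of appointment to the Order 22 Jul 2000, so the next rule applies.
Castillo and Marino both have roll number 136, so the next rule applies.
Castillo and Marino are each not a Collar holder, so the next rule applies.
Among Castillo and Marino, alphabetically by surname: Castillo before Marino.
Full order: Osei, Pereira, Baptiste, Novak, Johansson, Mbeki, Abara, Castillo, Marino.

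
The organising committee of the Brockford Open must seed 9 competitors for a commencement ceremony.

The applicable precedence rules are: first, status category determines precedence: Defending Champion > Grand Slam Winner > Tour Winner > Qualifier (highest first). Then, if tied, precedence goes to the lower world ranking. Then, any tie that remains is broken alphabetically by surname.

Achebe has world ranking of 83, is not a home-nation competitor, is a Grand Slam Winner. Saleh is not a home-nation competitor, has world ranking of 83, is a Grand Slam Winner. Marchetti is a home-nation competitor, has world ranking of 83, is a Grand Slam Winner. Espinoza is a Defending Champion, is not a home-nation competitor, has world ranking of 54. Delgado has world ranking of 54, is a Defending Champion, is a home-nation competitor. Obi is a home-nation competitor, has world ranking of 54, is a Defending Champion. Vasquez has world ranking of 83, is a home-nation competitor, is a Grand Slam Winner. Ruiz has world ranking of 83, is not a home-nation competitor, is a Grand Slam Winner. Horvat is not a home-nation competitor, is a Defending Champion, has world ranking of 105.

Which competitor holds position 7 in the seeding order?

By status category: Delgado, Espinoza, Obi and Horvat (Defending Champion); then Achebe, Marchetti, Ruiz, Saleh and Vasquez (Grand Slam Winner).
Among Delgado, Espinoza, Obi and Horvat, by world ranking (lower first): Delgado, Espinoza and Obi (54) before Horvat (105).
Among Delgado, Espinoza and Obi, alphabetically by surname: Delgado before Espinoza before Obi.
Achebe, Marchetti, Ruiz, Saleh and Vasquez all have world ranking 83, so the next rule applies.
Among Achebe, Marchetti, Ruiz, Saleh and Vasquez, alphabetically by surname: Achebe before Marchetti before Ruiz before Saleh before Vasquez.
Order: Delgado, Espinoza, Obi, Horvat, Achebe, Marchetti, Ruiz, Saleh, Vasquez.

Ruiz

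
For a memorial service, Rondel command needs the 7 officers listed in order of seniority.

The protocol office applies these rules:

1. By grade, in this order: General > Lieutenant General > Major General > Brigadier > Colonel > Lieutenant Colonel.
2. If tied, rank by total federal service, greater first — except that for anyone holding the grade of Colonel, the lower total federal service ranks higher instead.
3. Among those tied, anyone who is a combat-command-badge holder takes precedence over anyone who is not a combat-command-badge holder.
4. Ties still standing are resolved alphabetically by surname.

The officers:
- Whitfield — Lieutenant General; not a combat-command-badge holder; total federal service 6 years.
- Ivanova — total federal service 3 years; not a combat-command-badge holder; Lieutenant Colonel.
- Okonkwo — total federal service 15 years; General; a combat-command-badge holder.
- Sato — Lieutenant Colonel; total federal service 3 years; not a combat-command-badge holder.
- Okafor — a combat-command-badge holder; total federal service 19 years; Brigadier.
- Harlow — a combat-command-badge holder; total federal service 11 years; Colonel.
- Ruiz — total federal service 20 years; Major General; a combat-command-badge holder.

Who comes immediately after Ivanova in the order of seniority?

By grade: Okonkwo (General); then Whitfield (Lieutenant General); then Ruiz (Major General); then Okafor (Brigadier); then Harlow (Colonel); then Ivanova and Sato (Lieutenant Colonel).
Ivanova and Sato both have total federal service 3 years, so the next rule applies.
Ivanova and Sato are each not a combat-command-badge holder, so the next rule applies.
Among Ivanova and Sato, alphabetically by surname: Ivanova before Sato.
Order: Okonkwo, Whitfield, Ruiz, Okafor, Harlow, Ivanova, Sato.

Sato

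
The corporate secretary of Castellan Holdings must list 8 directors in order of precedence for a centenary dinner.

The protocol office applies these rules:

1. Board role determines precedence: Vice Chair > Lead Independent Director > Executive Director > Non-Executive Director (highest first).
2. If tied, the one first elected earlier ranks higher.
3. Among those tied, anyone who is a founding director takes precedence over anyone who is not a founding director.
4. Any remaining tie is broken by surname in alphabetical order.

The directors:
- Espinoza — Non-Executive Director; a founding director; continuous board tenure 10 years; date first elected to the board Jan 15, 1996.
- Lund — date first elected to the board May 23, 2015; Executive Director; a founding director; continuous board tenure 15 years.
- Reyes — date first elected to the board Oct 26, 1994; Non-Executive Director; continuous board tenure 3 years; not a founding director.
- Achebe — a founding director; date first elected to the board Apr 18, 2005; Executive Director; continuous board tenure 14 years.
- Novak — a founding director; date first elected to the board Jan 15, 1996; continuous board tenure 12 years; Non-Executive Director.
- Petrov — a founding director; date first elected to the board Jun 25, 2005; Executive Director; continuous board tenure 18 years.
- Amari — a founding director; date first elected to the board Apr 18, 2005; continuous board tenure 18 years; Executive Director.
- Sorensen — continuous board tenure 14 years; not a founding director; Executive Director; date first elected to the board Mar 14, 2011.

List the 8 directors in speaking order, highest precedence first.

By board role: Achebe, Amari, Petrov, Sorensen and Lund (Executive Director); then Reyes, Espinoza and Novak (Non-Executive Director).
Among Achebe, Amari, Petrov, Sorensen and Lund, by date first elected to the board (earlier first): Achebe and Amari (Apr 18, 2005) before Petrov (Jun 25, 2005) before Sorensen (Mar 14, 2011) before Lund (May 23, 2015).
Achebe and Amari are each a founding director, so the next rule applies.
Among Achebe and Amari, alphabetically by surname: Achebe before Amari.
Among Reyes, Espinoza and Novak, by date first elected to the board (earlier first): Reyes (Oct 26, 1994) before Espinoza and Novak (Jan 15, 1996).
Espinoza and Novak are each a founding director, so the next rule applies.
Among Espinoza and Novak, alphabetically by surname: Espinoza before Novak.
Full order: Achebe, Amari, Petrov, Sorensen, Lund, Reyes, Espinoza, Novak.

Achebe, Amari, Petrov, Sorensen, Lund, Reyes, Espinoza, Novak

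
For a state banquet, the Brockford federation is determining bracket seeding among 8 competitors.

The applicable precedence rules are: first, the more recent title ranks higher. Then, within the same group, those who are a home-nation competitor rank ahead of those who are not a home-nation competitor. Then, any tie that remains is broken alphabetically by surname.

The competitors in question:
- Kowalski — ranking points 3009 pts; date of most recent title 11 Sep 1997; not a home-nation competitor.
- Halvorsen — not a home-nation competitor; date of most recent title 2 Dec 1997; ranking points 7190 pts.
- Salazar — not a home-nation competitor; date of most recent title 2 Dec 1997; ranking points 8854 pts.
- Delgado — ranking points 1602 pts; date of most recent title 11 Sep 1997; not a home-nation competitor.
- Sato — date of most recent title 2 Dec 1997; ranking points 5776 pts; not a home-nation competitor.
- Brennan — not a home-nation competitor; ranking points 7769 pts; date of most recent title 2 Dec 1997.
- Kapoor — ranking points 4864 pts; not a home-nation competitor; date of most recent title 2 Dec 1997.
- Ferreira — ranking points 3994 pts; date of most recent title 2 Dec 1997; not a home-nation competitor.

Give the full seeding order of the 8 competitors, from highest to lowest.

Brennan, Ferreira, Halvorsen, Kapoor, Salazar, Sato, Delgado, Kowalski

By date of most recent title (later first): Brennan, Ferreira, Halvorsen, Kapoor, Salazar and Sato (each 2 Dec 1997); then Delgado and Kowalski (both 11 Sep 1997).
Brennan, Ferreira, Halvorsen, Kapoor, Salazar and Sato are each not a home-nation competitor, so the next rule applies.
Among Brennan, Ferreira, Halvorsen, Kapoor, Salazar and Sato, alphabetically by surname: Brennan before Ferreira before Halvorsen before Kapoor before Salazar before Sato.
Delgado and Kowalski are each not a home-nation competitor, so the next rule applies.
Among Delgado and Kowalski, alphabetically by surname: Delgado before Kowalski.
Full order: Brennan, Ferreira, Halvorsen, Kapoor, Salazar, Sato, Delgado, Kowalski.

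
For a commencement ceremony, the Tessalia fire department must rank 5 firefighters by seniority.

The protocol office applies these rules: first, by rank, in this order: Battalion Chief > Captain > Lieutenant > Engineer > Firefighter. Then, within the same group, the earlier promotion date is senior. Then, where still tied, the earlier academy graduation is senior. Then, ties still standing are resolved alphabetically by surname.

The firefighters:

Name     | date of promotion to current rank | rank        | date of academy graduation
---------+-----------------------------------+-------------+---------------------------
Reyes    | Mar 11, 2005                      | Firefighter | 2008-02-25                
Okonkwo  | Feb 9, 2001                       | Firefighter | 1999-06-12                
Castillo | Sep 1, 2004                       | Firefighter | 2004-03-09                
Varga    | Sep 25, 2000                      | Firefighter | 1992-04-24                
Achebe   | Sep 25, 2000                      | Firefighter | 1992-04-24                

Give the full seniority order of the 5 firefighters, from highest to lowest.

Achebe, Varga, Okonkwo, Castillo, Reyes

By rank: Achebe, Varga, Okonkwo, Castillo and Reyes (Firefighter).
Among Achebe, Varga, Okonkwo, Castillo and Reyes, by date of promotion to current rank (earlier first): Achebe and Varga (Sep 25, 2000) before Okonkwo (Feb 9, 2001) before Castillo (Sep 1, 2004) before Reyes (Mar 11, 2005).
Achebe and Varga both have date of academy graduation 1992-04-24, so the next rule applies.
Among Achebe and Varga, alphabetically by surname: Achebe before Varga.
Full order: Achebe, Varga, Okonkwo, Castillo, Reyes.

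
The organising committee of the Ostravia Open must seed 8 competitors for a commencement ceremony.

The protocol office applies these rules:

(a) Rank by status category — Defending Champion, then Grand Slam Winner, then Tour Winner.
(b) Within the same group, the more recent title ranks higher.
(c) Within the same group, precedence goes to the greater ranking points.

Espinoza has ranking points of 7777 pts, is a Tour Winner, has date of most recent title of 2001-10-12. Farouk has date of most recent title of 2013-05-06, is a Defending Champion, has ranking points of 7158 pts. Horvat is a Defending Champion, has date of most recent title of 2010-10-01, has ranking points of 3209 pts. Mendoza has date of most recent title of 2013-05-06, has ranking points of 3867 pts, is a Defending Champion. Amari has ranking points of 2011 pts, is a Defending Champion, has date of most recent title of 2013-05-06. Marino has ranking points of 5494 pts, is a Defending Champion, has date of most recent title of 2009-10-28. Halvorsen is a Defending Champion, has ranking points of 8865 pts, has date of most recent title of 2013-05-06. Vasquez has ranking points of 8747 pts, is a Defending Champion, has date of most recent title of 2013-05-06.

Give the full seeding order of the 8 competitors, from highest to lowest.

By status category: Halvorsen, Vasquez, Farouk, Mendoza, Amari, Horvat and Marino (Defending Champion); then Espinoza (Tour Winner).
Among Halvorsen, Vasquez, Farouk, Mendoza, Amari, Horvat and Marino, by date of most recent title (later first): Halvorsen, Vasquez, Farouk, Mendoza and Amari (2013-05-06) before Horvat (2010-10-01) before Marino (2009-10-28).
Among Halvorsen, Vasquez, Farouk, Mendoza and Amari, by ranking points (higher first): Halvorsen (8865 pts) before Vasquez (8747 pts) before Farouk (7158 pts) before Mendoza (3867 pts) before Amari (2011 pts).
Full order: Halvorsen, Vasquez, Farouk, Mendoza, Amari, Horvat, Marino, Espinoza.

Halvorsen, Vasquez, Farouk, Mendoza, Amari, Horvat, Marino, Espinoza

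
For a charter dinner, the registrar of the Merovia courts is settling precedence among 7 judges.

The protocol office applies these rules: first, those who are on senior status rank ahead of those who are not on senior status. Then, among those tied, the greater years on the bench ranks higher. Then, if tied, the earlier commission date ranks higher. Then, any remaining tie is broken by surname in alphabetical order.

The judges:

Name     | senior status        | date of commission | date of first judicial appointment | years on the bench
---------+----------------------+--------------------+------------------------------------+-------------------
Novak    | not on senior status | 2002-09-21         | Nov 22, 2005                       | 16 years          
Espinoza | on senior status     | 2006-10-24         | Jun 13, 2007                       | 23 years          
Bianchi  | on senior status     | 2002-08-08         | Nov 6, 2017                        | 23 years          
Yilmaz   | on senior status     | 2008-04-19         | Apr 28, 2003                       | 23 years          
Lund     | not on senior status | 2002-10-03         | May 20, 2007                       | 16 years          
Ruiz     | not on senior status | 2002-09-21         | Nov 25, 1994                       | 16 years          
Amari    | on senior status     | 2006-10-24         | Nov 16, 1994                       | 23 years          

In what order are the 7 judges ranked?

By the first rule: Bianchi, Amari, Espinoza and Yilmaz (each on senior status); then Novak, Ruiz and Lund (each not on senior status).
Bianchi, Amari, Espinoza and Yilmaz all have years on the bench 23 years, so the next rule applies.
Among Bianchi, Amari, Espinoza and Yilmaz, by date of commission (earlier first): Bianchi (2002-08-08) before Amari and Espinoza (2006-10-24) before Yilmaz (2008-04-19).
Among Amari and Espinoza, alphabetically by surname: Amari before Espinoza.
Novak, Ruiz and Lund all have years on the bench 16 years, so the next rule applies.
Among Novak, Ruiz and Lund, by date of commission (earlier first): Novak and Ruiz (2002-09-21) before Lund (2002-10-03).
Among Novak and Ruiz, alphabetically by surname: Novak before Ruiz.
Full order: Bianchi, Amari, Espinoza, Yilmaz, Novak, Ruiz, Lund.

Bianchi, Amari, Espinoza, Yilmaz, Novak, Ruiz, Lund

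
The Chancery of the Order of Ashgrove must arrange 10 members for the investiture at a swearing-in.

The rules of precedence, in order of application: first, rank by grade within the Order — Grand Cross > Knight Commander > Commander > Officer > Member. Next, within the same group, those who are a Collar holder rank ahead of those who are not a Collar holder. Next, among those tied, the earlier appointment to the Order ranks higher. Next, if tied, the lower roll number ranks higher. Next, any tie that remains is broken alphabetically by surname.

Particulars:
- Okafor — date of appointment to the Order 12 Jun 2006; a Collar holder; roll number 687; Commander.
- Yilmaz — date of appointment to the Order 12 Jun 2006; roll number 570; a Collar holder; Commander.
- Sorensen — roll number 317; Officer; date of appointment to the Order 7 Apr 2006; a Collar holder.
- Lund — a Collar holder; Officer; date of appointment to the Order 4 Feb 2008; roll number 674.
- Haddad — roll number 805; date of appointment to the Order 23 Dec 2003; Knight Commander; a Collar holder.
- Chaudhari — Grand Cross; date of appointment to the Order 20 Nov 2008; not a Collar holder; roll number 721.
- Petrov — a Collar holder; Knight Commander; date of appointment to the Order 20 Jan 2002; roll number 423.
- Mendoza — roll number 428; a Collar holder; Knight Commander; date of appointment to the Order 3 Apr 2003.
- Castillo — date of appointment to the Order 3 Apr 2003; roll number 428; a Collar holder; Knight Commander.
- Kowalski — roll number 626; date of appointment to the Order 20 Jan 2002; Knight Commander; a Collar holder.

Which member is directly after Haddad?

Yilmaz

By grade within the Order: Chaudhari (Grand Cross); then Petrov, Kowalski, Castillo, Mendoza and Haddad (Knight Commander); then Yilmaz and Okafor (Commander); then Sorensen and Lund (Officer).
Petrov, Kowalski, Castillo, Mendoza and Haddad are each a Collar holder, so the next rule applies.
Among Petrov, Kowalski, Castillo, Mendoza and Haddad, by date of appointment to the Order (earlier first): Petrov and Kowalski (20 Jan 2002) before Castillo and Mendoza (3 Apr 2003) before Haddad (23 Dec 2003).
Among Petrov and Kowalski, by roll number (lower first): Petrov (423) before Kowalski (626).
Castillo and Mendoza both have roll number 428, so the next rule applies.
Among Castillo and Mendoza, alphabetically by surname: Castillo before Mendoza.
Yilmaz and Okafor are each a Collar holder, so the next rule applies.
Yilmaz and Okafor both have date of appointment to the Order 12 Jun 2006, so the next rule applies.
Among Yilmaz and Okafor, by roll number (lower first): Yilmaz (570) before Okafor (687).
Sorensen and Lund are each a Collar holder, so the next rule applies.
Among Sorensen and Lund, by date of appointment to the Order (earlier first): Sorensen (7 Apr 2006) before Lund (4 Feb 2008).
Order: Chaudhari, Petrov, Kowalski, Castillo, Mendoza, Haddad, Yilmaz, Okafor, Sorensen, Lund.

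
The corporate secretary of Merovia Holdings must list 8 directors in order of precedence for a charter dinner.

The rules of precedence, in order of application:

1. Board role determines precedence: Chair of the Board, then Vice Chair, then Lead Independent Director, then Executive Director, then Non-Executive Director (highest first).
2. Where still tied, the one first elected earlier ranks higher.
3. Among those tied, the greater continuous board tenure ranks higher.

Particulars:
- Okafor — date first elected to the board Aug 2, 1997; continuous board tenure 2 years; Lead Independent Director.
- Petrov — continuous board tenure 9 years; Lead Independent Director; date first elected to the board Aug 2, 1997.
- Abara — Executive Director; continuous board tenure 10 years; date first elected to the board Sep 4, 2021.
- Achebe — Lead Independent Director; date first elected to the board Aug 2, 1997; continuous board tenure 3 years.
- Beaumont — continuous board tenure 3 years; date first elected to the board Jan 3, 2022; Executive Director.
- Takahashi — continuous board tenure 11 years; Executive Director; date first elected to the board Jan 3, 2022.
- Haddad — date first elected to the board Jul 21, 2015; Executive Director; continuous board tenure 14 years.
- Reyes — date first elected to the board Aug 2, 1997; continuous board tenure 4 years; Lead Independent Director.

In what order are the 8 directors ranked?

By board role: Petrov, Reyes, Achebe and Okafor (Lead Independent Director); then Haddad, Abara, Takahashi and Beaumont (Executive Director).
Petrov, Reyes, Achebe and Okafor all have date first elected to the board Aug 2, 1997, so the next rule applies.
Among Petrov, Reyes, Achebe and Okafor, by continuous board tenure (higher first): Petrov (9 years) before Reyes (4 years) before Achebe (3 years) before Okafor (2 years).
Among Haddad, Abara, Takahashi and Beaumont, by date first elected to the board (earlier first): Haddad (Jul 21, 2015) before Abara (Sep 4, 2021) before Takahashi and Beaumont (Jan 3, 2022).
Among Takahashi and Beaumont, by continuous board tenure (higher first): Takahashi (11 years) before Beaumont (3 years).
Full order: Petrov, Reyes, Achebe, Okafor, Haddad, Abara, Takahashi, Beaumont.

Petrov, Reyes, Achebe, Okafor, Haddad, Abara, Takahashi, Beaumont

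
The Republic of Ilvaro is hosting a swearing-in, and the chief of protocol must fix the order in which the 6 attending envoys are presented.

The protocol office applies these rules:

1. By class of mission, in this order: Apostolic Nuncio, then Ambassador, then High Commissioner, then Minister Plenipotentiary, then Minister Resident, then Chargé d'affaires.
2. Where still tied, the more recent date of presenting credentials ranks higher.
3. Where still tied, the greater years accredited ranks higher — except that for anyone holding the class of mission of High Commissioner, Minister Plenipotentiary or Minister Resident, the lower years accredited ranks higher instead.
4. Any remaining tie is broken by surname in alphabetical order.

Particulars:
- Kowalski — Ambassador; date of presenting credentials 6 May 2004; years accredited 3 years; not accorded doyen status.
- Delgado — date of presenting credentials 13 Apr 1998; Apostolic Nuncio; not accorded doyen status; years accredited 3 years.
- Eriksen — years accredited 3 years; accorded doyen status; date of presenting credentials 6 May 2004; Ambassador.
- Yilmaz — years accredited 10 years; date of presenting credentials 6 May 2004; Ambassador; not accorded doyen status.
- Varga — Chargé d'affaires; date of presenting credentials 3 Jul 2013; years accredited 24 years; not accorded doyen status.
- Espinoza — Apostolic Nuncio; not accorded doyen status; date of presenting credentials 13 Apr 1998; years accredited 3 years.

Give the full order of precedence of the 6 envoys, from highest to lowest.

Delgado, Espinoza, Yilmaz, Eriksen, Kowalski, Varga

By class of mission: Delgado and Espinoza (Apostolic Nuncio); then Yilmaz, Eriksen and Kowalski (Ambassador); then Varga (Chargé d'affaires).
Delgado and Espinoza both have date of presenting credentials 13 Apr 1998, so the next rule applies.
Delgado and Espinoza both have years accredited 3 years, so the next rule applies.
Among Delgado and Espinoza, alphabetically by surname: Delgado before Espinoza.
Yilmaz, Eriksen and Kowalski all have date of presenting credentials 6 May 2004, so the next rule applies.
Among Yilmaz, Eriksen and Kowalski, by years accredited (higher first): Yilmaz (10 years) before Eriksen and Kowalski (3 years).
Among Eriksen and Kowalski, alphabetically by surname: Eriksen before Kowalski.
Full order: Delgado, Espinoza, Yilmaz, Eriksen, Kowalski, Varga.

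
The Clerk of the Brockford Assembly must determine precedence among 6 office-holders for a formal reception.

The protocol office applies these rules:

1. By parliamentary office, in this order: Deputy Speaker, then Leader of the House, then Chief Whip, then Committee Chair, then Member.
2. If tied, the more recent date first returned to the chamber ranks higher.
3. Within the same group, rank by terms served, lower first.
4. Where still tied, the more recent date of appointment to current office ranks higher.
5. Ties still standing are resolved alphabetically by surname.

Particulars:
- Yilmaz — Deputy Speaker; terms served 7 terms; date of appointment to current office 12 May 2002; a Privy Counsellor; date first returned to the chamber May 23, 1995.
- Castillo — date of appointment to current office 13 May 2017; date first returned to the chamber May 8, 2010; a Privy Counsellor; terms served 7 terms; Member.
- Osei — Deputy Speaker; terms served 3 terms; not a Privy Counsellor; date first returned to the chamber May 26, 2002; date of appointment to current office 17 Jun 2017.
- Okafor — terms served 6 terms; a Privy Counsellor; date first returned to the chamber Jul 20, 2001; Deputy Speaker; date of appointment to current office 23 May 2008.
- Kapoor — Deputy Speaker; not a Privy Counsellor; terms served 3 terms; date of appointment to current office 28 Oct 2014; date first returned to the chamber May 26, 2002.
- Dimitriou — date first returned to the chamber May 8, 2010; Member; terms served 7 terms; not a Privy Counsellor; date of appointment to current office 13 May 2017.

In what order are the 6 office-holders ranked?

Osei, Kapoor, Okafor, Yilmaz, Castillo, Dimitriou

By parliamentary office: Osei, Kapoor, Okafor and Yilmaz (Deputy Speaker); then Castillo and Dimitriou (Member).
Among Osei, Kapoor, Okafor and Yilmaz, by date first returned to the chamber (later first): Osei and Kapoor (May 26, 2002) before Okafor (Jul 20, 2001) before Yilmaz (May 23, 1995).
Osei and Kapoor both have terms served 3 terms, so the next rule applies.
Among Osei and Kapoor, by date of appointment to current office (later first): Osei (17 Jun 2017) before Kapoor (28 Oct 2014).
Castillo and Dimitriou both have date first returned to the chamber May 8, 2010, so the next rule applies.
Castillo and Dimitriou both have terms served 7 terms, so the next rule applies.
Castillo and Dimitriou both have date of appointment to current office 13 May 2017, so the next rule applies.
Among Castillo and Dimitriou, alphabetically by surname: Castillo before Dimitriou.
Full order: Osei, Kapoor, Okafor, Yilmaz, Castillo, Dimitriou.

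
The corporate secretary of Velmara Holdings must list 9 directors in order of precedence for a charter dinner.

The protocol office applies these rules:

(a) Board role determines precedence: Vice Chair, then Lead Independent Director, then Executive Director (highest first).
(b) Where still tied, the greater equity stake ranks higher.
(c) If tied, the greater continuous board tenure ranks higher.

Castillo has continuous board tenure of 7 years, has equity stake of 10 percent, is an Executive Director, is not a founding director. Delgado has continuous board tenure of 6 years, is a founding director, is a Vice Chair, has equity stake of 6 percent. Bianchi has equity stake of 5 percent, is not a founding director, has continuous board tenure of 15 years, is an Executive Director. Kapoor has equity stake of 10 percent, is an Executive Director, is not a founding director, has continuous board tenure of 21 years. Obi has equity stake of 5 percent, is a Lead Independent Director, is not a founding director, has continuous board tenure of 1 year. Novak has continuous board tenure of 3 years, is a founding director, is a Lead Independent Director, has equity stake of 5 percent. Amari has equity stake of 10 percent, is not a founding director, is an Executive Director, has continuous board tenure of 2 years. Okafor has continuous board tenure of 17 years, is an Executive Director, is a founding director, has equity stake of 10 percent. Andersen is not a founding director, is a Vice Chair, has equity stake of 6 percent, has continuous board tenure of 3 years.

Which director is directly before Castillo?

Okafor

By board role: Delgado and Andersen (Vice Chair); then Novak and Obi (Lead Independent Director); then Kapoor, Okafor, Castillo, Amari and Bianchi (Executive Director).
Delgado and Andersen both have equity stake 6 percent, so the next rule applies.
Among Delgado and Andersen, by continuous board tenure (higher first): Delgado (6 years) before Andersen (3 years).
Novak and Obi both have equity stake 5 percent, so the next rule applies.
Among Novak and Obi, by continuous board tenure (higher first): Novak (3 years) before Obi (1 year).
Among Kapoor, Okafor, Castillo, Amari and Bianchi, by equity stake (higher first): Kapoor, Okafor, Castillo and Amari (10 percent) before Bianchi (5 percent).
Among Kapoor, Okafor, Castillo and Amari, by continuous board tenure (higher first): Kapoor (21 years) before Okafor (17 years) before Castillo (7 years) before Amari (2 years).
Order: Delgado, Andersen, Novak, Obi, Kapoor, Okafor, Castillo, Amari, Bianchi.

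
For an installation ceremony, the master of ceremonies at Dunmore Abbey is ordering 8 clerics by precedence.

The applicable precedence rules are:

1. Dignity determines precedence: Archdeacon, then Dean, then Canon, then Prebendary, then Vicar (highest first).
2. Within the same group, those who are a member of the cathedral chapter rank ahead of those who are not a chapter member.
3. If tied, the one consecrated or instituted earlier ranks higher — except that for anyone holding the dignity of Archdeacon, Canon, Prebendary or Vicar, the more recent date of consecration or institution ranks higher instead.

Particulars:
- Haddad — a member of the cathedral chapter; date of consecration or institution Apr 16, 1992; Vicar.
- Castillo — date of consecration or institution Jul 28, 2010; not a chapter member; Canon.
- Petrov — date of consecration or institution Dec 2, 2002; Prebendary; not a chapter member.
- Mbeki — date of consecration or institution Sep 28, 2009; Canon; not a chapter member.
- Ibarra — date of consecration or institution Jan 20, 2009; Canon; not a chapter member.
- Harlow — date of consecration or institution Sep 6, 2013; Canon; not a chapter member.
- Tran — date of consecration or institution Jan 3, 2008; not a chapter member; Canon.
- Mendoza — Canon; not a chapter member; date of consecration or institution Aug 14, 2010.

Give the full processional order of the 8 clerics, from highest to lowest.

By dignity: Harlow, Mendoza, Castillo, Mbeki, Ibarra and Tran (Canon); then Petrov (Prebendary); then Haddad (Vicar).
Harlow, Mendoza, Castillo, Mbeki, Ibarra and Tran are each not a chapter member, so the next rule applies.
Among Harlow, Mendoza, Castillo, Mbeki, Ibarra and Tran, by date of consecration or institution (later first) (reversed rule for this group): Harlow (Sep 6, 2013) before Mendoza (Aug 14, 2010) before Castillo (Jul 28, 2010) before Mbeki (Sep 28, 2009) before Ibarra (Jan 20, 2009) before Tran (Jan 3, 2008).
Full order: Harlow, Mendoza, Castillo, Mbeki, Ibarra, Tran, Petrov, Haddad.

Harlow, Mendoza, Castillo, Mbeki, Ibarra, Tran, Petrov, Haddad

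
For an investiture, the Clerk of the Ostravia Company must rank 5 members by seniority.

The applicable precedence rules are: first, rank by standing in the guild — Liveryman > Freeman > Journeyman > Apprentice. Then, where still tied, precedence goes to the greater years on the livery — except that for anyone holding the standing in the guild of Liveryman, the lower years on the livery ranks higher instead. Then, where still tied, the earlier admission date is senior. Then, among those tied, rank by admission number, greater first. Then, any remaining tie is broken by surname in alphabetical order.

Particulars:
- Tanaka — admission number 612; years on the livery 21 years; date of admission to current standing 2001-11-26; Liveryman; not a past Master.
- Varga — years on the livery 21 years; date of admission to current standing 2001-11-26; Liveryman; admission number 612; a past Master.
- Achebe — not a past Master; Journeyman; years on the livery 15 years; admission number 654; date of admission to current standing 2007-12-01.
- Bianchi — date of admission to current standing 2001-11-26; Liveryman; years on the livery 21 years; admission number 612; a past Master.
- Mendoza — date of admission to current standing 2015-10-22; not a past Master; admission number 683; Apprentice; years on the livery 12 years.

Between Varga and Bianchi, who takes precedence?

Bianchi

By standing in the guild: Bianchi, Tanaka and Varga (Liveryman); then Achebe (Journeyman); then Mendoza (Apprentice).
Bianchi, Tanaka and Varga all have years on the livery 21 years, so the next rule applies.
Bianchi, Tanaka and Varga all have date of admission to current standing 2001-11-26, so the next rule applies.
Bianchi, Tanaka and Varga all have admission number 612, so the next rule applies.
Among Bianchi, Tanaka and Varga, alphabetically by surname: Bianchi before Tanaka before Varga.
So Bianchi takes precedence.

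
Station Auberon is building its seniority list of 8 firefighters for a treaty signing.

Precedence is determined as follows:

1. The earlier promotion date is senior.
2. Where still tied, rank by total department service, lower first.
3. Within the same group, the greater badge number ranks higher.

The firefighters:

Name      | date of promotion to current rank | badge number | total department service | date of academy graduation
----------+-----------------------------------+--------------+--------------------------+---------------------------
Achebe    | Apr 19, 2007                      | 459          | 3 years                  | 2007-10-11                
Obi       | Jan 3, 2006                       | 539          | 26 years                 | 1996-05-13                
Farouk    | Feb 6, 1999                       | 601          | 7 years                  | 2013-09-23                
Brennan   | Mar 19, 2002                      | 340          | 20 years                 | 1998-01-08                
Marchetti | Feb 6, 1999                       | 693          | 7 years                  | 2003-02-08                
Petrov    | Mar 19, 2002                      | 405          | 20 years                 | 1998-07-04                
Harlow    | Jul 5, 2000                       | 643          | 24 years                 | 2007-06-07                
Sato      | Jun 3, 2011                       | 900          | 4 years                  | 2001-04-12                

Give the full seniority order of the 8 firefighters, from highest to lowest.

Marchetti, Farouk, Harlow, Petrov, Brennan, Obi, Achebe, Sato

By date of promotion to current rank (earlier first): Marchetti and Farouk (both Feb 6, 1999); then Harlow (Jul 5, 2000); then Petrov and Brennan (both Mar 19, 2002); then Obi (Jan 3, 2006); then Achebe (Apr 19, 2007); then Sato (Jun 3, 2011).
Marchetti and Farouk both have total department service 7 years, so the next rule applies.
Among Marchetti and Farouk, by badge number (higher first): Marchetti (693) before Farouk (601).
Petrov and Brennan both have total department service 20 years, so the next rule applies.
Among Petrov and Brennan, by badge number (higher first): Petrov (405) before Brennan (340).
Full order: Marchetti, Farouk, Harlow, Petrov, Brennan, Obi, Achebe, Sato.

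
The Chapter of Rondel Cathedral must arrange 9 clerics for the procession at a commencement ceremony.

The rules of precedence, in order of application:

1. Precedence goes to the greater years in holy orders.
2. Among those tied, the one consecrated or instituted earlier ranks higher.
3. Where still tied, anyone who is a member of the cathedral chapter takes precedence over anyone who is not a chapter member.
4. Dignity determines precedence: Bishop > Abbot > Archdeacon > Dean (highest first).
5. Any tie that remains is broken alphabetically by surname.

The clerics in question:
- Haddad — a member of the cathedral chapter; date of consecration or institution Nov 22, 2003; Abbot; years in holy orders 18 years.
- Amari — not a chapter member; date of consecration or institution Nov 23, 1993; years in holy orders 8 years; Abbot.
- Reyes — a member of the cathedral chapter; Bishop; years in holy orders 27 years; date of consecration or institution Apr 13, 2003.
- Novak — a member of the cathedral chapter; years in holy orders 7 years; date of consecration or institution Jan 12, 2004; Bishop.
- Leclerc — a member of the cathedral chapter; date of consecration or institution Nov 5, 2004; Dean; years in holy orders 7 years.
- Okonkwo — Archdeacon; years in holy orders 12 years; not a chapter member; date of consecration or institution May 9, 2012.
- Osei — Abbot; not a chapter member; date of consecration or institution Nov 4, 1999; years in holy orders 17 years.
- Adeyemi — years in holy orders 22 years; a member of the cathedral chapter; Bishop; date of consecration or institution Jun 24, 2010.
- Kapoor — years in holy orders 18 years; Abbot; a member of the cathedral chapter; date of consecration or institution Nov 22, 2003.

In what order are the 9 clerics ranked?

Reyes, Adeyemi, Haddad, Kapoor, Osei, Okonkwo, Amari, Novak, Leclerc

By years in holy orders (higher first): Reyes (27 years); then Adeyemi (22 years); then Haddad and Kapoor (both 18 years); then Osei (17 years); then Okonkwo (12 years); then Amari (8 years); then Novak and Leclerc (both 7 years).
Haddad and Kapoor both have date of consecration or institution Nov 22, 2003, so the next rule applies.
Haddad and Kapoor are each a member of the cathedral chapter, so the next rule applies.
Haddad and Kapoor are each Abbot, so the next rule applies.
Among Haddad and Kapoor, alphabetically by surname: Haddad before Kapoor.
Among Novak and Leclerc, by date of consecration or institution (earlier first): Novak (Jan 12, 2004) before Leclerc (Nov 5, 2004).
Full order: Reyes, Adeyemi, Haddad, Kapoor, Osei, Okonkwo, Amari, Novak, Leclerc.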